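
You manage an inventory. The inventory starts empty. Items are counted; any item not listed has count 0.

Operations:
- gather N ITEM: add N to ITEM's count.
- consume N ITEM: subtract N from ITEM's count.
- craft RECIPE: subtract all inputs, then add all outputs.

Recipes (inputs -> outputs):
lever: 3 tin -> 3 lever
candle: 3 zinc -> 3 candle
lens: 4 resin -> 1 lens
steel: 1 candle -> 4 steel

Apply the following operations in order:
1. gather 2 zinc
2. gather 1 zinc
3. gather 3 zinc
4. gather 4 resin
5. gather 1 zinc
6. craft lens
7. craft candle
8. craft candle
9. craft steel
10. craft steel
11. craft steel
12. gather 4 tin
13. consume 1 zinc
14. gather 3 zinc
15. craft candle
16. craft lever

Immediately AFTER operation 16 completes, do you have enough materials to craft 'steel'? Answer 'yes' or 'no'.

After 1 (gather 2 zinc): zinc=2
After 2 (gather 1 zinc): zinc=3
After 3 (gather 3 zinc): zinc=6
After 4 (gather 4 resin): resin=4 zinc=6
After 5 (gather 1 zinc): resin=4 zinc=7
After 6 (craft lens): lens=1 zinc=7
After 7 (craft candle): candle=3 lens=1 zinc=4
After 8 (craft candle): candle=6 lens=1 zinc=1
After 9 (craft steel): candle=5 lens=1 steel=4 zinc=1
After 10 (craft steel): candle=4 lens=1 steel=8 zinc=1
After 11 (craft steel): candle=3 lens=1 steel=12 zinc=1
After 12 (gather 4 tin): candle=3 lens=1 steel=12 tin=4 zinc=1
After 13 (consume 1 zinc): candle=3 lens=1 steel=12 tin=4
After 14 (gather 3 zinc): candle=3 lens=1 steel=12 tin=4 zinc=3
After 15 (craft candle): candle=6 lens=1 steel=12 tin=4
After 16 (craft lever): candle=6 lens=1 lever=3 steel=12 tin=1

Answer: yes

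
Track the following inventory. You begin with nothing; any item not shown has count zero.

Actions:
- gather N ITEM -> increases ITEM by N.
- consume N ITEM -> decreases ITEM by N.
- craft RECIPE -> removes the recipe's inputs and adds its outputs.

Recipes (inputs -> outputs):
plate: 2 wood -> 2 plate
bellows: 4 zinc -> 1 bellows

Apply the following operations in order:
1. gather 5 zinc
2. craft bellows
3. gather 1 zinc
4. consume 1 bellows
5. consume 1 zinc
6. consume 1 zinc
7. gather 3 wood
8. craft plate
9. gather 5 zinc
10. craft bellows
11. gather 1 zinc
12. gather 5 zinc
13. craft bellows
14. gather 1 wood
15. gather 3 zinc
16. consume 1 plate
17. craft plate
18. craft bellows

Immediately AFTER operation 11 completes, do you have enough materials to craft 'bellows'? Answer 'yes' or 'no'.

Answer: no

Derivation:
After 1 (gather 5 zinc): zinc=5
After 2 (craft bellows): bellows=1 zinc=1
After 3 (gather 1 zinc): bellows=1 zinc=2
After 4 (consume 1 bellows): zinc=2
After 5 (consume 1 zinc): zinc=1
After 6 (consume 1 zinc): (empty)
After 7 (gather 3 wood): wood=3
After 8 (craft plate): plate=2 wood=1
After 9 (gather 5 zinc): plate=2 wood=1 zinc=5
After 10 (craft bellows): bellows=1 plate=2 wood=1 zinc=1
After 11 (gather 1 zinc): bellows=1 plate=2 wood=1 zinc=2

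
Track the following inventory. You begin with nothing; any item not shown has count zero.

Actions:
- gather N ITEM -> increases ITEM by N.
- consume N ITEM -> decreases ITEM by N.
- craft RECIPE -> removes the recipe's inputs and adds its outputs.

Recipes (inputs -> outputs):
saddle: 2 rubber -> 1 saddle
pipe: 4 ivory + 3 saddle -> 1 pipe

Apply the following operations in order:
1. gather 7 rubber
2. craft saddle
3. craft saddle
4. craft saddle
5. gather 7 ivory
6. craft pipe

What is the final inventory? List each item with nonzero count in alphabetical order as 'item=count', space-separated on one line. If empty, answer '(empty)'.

After 1 (gather 7 rubber): rubber=7
After 2 (craft saddle): rubber=5 saddle=1
After 3 (craft saddle): rubber=3 saddle=2
After 4 (craft saddle): rubber=1 saddle=3
After 5 (gather 7 ivory): ivory=7 rubber=1 saddle=3
After 6 (craft pipe): ivory=3 pipe=1 rubber=1

Answer: ivory=3 pipe=1 rubber=1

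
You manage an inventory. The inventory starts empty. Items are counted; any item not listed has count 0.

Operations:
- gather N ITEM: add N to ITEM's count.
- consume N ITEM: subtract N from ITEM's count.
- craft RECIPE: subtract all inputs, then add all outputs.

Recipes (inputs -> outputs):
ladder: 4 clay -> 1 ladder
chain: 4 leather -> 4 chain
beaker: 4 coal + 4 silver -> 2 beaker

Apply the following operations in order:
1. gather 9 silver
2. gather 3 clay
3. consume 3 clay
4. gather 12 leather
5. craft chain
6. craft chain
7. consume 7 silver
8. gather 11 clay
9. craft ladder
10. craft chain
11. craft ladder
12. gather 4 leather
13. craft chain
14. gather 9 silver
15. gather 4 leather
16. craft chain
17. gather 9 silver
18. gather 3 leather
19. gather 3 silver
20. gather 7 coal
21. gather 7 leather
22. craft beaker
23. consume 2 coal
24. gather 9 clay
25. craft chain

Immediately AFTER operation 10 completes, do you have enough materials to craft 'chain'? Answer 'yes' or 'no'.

Answer: no

Derivation:
After 1 (gather 9 silver): silver=9
After 2 (gather 3 clay): clay=3 silver=9
After 3 (consume 3 clay): silver=9
After 4 (gather 12 leather): leather=12 silver=9
After 5 (craft chain): chain=4 leather=8 silver=9
After 6 (craft chain): chain=8 leather=4 silver=9
After 7 (consume 7 silver): chain=8 leather=4 silver=2
After 8 (gather 11 clay): chain=8 clay=11 leather=4 silver=2
After 9 (craft ladder): chain=8 clay=7 ladder=1 leather=4 silver=2
After 10 (craft chain): chain=12 clay=7 ladder=1 silver=2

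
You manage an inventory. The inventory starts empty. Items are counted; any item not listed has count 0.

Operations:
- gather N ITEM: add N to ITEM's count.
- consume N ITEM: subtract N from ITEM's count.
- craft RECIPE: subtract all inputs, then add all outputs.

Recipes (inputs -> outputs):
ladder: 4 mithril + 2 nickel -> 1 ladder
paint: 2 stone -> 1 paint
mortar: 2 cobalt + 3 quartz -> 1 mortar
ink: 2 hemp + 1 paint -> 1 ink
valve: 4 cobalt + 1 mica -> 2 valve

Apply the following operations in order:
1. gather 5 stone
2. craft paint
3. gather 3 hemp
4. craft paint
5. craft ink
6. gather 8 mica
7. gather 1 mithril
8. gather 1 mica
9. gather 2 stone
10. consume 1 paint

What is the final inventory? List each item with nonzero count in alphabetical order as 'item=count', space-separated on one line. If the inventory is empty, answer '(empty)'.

After 1 (gather 5 stone): stone=5
After 2 (craft paint): paint=1 stone=3
After 3 (gather 3 hemp): hemp=3 paint=1 stone=3
After 4 (craft paint): hemp=3 paint=2 stone=1
After 5 (craft ink): hemp=1 ink=1 paint=1 stone=1
After 6 (gather 8 mica): hemp=1 ink=1 mica=8 paint=1 stone=1
After 7 (gather 1 mithril): hemp=1 ink=1 mica=8 mithril=1 paint=1 stone=1
After 8 (gather 1 mica): hemp=1 ink=1 mica=9 mithril=1 paint=1 stone=1
After 9 (gather 2 stone): hemp=1 ink=1 mica=9 mithril=1 paint=1 stone=3
After 10 (consume 1 paint): hemp=1 ink=1 mica=9 mithril=1 stone=3

Answer: hemp=1 ink=1 mica=9 mithril=1 stone=3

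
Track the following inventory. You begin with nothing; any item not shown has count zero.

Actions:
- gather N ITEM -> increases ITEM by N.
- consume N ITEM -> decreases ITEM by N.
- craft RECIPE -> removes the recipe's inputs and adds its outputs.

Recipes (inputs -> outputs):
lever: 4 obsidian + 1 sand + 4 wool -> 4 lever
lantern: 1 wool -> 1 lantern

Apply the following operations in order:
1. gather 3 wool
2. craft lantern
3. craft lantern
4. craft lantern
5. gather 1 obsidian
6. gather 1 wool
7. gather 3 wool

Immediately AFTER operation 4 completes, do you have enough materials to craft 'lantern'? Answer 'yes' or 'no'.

After 1 (gather 3 wool): wool=3
After 2 (craft lantern): lantern=1 wool=2
After 3 (craft lantern): lantern=2 wool=1
After 4 (craft lantern): lantern=3

Answer: no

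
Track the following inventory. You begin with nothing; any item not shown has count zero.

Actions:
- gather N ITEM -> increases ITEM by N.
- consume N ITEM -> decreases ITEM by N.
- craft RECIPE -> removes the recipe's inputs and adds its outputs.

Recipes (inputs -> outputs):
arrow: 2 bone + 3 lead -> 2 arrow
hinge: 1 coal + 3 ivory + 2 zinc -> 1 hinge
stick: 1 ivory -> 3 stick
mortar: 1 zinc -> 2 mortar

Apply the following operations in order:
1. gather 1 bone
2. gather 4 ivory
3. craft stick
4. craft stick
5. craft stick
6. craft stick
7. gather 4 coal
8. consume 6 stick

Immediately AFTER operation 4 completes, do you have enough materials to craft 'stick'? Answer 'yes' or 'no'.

After 1 (gather 1 bone): bone=1
After 2 (gather 4 ivory): bone=1 ivory=4
After 3 (craft stick): bone=1 ivory=3 stick=3
After 4 (craft stick): bone=1 ivory=2 stick=6

Answer: yes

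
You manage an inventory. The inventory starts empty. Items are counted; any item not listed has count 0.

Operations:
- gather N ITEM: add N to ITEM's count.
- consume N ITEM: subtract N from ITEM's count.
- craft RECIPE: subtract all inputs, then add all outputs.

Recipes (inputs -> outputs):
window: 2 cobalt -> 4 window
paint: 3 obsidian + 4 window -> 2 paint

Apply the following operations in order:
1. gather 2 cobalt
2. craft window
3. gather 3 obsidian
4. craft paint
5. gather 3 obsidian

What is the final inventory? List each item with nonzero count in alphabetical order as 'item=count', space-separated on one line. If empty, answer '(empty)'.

After 1 (gather 2 cobalt): cobalt=2
After 2 (craft window): window=4
After 3 (gather 3 obsidian): obsidian=3 window=4
After 4 (craft paint): paint=2
After 5 (gather 3 obsidian): obsidian=3 paint=2

Answer: obsidian=3 paint=2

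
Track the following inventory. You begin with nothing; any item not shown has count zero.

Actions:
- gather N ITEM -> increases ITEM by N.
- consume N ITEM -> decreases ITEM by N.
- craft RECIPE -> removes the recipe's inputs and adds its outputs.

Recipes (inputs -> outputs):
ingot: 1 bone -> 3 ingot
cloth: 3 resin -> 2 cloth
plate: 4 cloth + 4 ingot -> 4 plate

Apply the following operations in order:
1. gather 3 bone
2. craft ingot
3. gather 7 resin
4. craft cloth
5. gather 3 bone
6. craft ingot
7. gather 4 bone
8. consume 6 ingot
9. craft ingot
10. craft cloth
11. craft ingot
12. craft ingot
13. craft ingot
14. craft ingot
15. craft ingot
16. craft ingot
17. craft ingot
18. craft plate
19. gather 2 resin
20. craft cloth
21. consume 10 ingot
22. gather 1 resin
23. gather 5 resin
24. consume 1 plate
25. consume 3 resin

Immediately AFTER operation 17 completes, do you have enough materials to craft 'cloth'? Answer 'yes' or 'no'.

Answer: no

Derivation:
After 1 (gather 3 bone): bone=3
After 2 (craft ingot): bone=2 ingot=3
After 3 (gather 7 resin): bone=2 ingot=3 resin=7
After 4 (craft cloth): bone=2 cloth=2 ingot=3 resin=4
After 5 (gather 3 bone): bone=5 cloth=2 ingot=3 resin=4
After 6 (craft ingot): bone=4 cloth=2 ingot=6 resin=4
After 7 (gather 4 bone): bone=8 cloth=2 ingot=6 resin=4
After 8 (consume 6 ingot): bone=8 cloth=2 resin=4
After 9 (craft ingot): bone=7 cloth=2 ingot=3 resin=4
After 10 (craft cloth): bone=7 cloth=4 ingot=3 resin=1
After 11 (craft ingot): bone=6 cloth=4 ingot=6 resin=1
After 12 (craft ingot): bone=5 cloth=4 ingot=9 resin=1
After 13 (craft ingot): bone=4 cloth=4 ingot=12 resin=1
After 14 (craft ingot): bone=3 cloth=4 ingot=15 resin=1
After 15 (craft ingot): bone=2 cloth=4 ingot=18 resin=1
After 16 (craft ingot): bone=1 cloth=4 ingot=21 resin=1
After 17 (craft ingot): cloth=4 ingot=24 resin=1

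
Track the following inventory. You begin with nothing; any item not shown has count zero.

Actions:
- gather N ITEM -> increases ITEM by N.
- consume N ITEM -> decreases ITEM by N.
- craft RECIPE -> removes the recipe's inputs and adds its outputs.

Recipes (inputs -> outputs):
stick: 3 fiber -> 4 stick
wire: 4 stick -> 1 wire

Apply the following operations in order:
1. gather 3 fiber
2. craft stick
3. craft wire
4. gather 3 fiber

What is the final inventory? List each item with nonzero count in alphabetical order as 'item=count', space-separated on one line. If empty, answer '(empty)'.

Answer: fiber=3 wire=1

Derivation:
After 1 (gather 3 fiber): fiber=3
After 2 (craft stick): stick=4
After 3 (craft wire): wire=1
After 4 (gather 3 fiber): fiber=3 wire=1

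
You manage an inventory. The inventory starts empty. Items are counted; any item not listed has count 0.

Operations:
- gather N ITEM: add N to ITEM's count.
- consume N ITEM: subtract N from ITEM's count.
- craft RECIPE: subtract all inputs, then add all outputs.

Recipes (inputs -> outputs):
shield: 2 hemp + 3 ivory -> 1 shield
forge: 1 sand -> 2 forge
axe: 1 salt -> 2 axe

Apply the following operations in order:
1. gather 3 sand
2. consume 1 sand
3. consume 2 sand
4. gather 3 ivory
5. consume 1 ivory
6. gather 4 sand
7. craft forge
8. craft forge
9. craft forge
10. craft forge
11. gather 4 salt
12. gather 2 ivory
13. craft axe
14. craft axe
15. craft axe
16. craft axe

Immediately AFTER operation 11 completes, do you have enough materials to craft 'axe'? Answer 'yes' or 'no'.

After 1 (gather 3 sand): sand=3
After 2 (consume 1 sand): sand=2
After 3 (consume 2 sand): (empty)
After 4 (gather 3 ivory): ivory=3
After 5 (consume 1 ivory): ivory=2
After 6 (gather 4 sand): ivory=2 sand=4
After 7 (craft forge): forge=2 ivory=2 sand=3
After 8 (craft forge): forge=4 ivory=2 sand=2
After 9 (craft forge): forge=6 ivory=2 sand=1
After 10 (craft forge): forge=8 ivory=2
After 11 (gather 4 salt): forge=8 ivory=2 salt=4

Answer: yes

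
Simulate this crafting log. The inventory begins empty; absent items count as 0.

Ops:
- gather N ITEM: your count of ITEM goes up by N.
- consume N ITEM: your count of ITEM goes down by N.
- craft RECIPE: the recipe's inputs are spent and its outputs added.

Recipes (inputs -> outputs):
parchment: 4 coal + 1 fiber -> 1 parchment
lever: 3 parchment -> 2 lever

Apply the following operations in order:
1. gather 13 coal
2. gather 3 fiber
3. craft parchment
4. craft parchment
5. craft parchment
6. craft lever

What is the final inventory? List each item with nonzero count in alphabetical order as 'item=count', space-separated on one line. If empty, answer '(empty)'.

After 1 (gather 13 coal): coal=13
After 2 (gather 3 fiber): coal=13 fiber=3
After 3 (craft parchment): coal=9 fiber=2 parchment=1
After 4 (craft parchment): coal=5 fiber=1 parchment=2
After 5 (craft parchment): coal=1 parchment=3
After 6 (craft lever): coal=1 lever=2

Answer: coal=1 lever=2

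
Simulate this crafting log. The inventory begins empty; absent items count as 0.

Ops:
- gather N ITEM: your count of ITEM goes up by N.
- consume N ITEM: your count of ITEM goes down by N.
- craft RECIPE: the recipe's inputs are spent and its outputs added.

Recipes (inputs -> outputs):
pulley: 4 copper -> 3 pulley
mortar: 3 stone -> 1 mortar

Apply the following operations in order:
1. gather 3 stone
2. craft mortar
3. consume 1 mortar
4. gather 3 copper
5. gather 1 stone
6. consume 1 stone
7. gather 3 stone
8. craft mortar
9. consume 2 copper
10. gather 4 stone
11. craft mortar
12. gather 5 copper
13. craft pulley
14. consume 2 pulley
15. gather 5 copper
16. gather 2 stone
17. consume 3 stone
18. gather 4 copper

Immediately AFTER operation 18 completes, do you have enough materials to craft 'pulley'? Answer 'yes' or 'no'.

Answer: yes

Derivation:
After 1 (gather 3 stone): stone=3
After 2 (craft mortar): mortar=1
After 3 (consume 1 mortar): (empty)
After 4 (gather 3 copper): copper=3
After 5 (gather 1 stone): copper=3 stone=1
After 6 (consume 1 stone): copper=3
After 7 (gather 3 stone): copper=3 stone=3
After 8 (craft mortar): copper=3 mortar=1
After 9 (consume 2 copper): copper=1 mortar=1
After 10 (gather 4 stone): copper=1 mortar=1 stone=4
After 11 (craft mortar): copper=1 mortar=2 stone=1
After 12 (gather 5 copper): copper=6 mortar=2 stone=1
After 13 (craft pulley): copper=2 mortar=2 pulley=3 stone=1
After 14 (consume 2 pulley): copper=2 mortar=2 pulley=1 stone=1
After 15 (gather 5 copper): copper=7 mortar=2 pulley=1 stone=1
After 16 (gather 2 stone): copper=7 mortar=2 pulley=1 stone=3
After 17 (consume 3 stone): copper=7 mortar=2 pulley=1
After 18 (gather 4 copper): copper=11 mortar=2 pulley=1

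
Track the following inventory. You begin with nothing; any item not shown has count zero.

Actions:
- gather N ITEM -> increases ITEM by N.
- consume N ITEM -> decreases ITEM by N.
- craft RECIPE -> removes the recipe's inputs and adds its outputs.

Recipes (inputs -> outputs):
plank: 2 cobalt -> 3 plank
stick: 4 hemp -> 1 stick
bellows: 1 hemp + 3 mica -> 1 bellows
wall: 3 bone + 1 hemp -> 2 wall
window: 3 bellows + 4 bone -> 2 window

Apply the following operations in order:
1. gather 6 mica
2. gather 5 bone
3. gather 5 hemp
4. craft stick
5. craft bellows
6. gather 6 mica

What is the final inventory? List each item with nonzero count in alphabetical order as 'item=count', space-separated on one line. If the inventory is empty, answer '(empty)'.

After 1 (gather 6 mica): mica=6
After 2 (gather 5 bone): bone=5 mica=6
After 3 (gather 5 hemp): bone=5 hemp=5 mica=6
After 4 (craft stick): bone=5 hemp=1 mica=6 stick=1
After 5 (craft bellows): bellows=1 bone=5 mica=3 stick=1
After 6 (gather 6 mica): bellows=1 bone=5 mica=9 stick=1

Answer: bellows=1 bone=5 mica=9 stick=1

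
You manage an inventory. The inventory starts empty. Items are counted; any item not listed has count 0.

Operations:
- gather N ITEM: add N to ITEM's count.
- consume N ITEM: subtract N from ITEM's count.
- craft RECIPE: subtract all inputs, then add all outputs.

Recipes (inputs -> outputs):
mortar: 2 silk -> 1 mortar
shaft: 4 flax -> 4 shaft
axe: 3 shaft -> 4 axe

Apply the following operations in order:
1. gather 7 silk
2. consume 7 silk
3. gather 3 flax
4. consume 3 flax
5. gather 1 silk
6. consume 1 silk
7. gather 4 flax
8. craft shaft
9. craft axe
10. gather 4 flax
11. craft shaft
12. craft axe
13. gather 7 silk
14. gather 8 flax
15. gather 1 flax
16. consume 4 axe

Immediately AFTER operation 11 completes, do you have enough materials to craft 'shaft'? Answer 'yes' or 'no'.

Answer: no

Derivation:
After 1 (gather 7 silk): silk=7
After 2 (consume 7 silk): (empty)
After 3 (gather 3 flax): flax=3
After 4 (consume 3 flax): (empty)
After 5 (gather 1 silk): silk=1
After 6 (consume 1 silk): (empty)
After 7 (gather 4 flax): flax=4
After 8 (craft shaft): shaft=4
After 9 (craft axe): axe=4 shaft=1
After 10 (gather 4 flax): axe=4 flax=4 shaft=1
After 11 (craft shaft): axe=4 shaft=5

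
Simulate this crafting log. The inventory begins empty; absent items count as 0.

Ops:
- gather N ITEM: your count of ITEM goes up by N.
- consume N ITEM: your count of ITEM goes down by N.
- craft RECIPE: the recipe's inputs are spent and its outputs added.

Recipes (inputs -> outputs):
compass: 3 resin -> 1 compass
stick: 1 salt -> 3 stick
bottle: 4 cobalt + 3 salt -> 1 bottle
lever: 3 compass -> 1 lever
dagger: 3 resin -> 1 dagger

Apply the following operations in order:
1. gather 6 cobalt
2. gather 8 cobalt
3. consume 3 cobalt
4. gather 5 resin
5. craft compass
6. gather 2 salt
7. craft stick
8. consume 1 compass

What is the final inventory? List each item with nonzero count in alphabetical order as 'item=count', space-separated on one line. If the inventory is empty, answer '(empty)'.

Answer: cobalt=11 resin=2 salt=1 stick=3

Derivation:
After 1 (gather 6 cobalt): cobalt=6
After 2 (gather 8 cobalt): cobalt=14
After 3 (consume 3 cobalt): cobalt=11
After 4 (gather 5 resin): cobalt=11 resin=5
After 5 (craft compass): cobalt=11 compass=1 resin=2
After 6 (gather 2 salt): cobalt=11 compass=1 resin=2 salt=2
After 7 (craft stick): cobalt=11 compass=1 resin=2 salt=1 stick=3
After 8 (consume 1 compass): cobalt=11 resin=2 salt=1 stick=3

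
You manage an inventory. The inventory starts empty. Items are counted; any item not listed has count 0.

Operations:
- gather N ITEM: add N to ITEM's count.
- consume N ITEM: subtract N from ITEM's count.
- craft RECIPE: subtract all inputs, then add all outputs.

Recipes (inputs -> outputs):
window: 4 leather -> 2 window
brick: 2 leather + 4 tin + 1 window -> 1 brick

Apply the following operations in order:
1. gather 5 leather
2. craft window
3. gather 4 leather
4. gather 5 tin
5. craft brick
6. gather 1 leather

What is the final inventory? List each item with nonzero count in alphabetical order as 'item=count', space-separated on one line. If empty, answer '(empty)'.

Answer: brick=1 leather=4 tin=1 window=1

Derivation:
After 1 (gather 5 leather): leather=5
After 2 (craft window): leather=1 window=2
After 3 (gather 4 leather): leather=5 window=2
After 4 (gather 5 tin): leather=5 tin=5 window=2
After 5 (craft brick): brick=1 leather=3 tin=1 window=1
After 6 (gather 1 leather): brick=1 leather=4 tin=1 window=1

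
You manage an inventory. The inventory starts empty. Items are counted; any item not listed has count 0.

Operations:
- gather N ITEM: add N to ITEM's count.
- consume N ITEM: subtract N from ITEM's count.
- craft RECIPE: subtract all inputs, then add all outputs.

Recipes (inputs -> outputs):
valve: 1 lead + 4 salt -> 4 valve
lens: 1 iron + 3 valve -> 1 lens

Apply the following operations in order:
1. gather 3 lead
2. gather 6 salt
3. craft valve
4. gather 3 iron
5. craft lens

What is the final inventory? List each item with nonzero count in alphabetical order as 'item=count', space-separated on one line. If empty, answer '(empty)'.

Answer: iron=2 lead=2 lens=1 salt=2 valve=1

Derivation:
After 1 (gather 3 lead): lead=3
After 2 (gather 6 salt): lead=3 salt=6
After 3 (craft valve): lead=2 salt=2 valve=4
After 4 (gather 3 iron): iron=3 lead=2 salt=2 valve=4
After 5 (craft lens): iron=2 lead=2 lens=1 salt=2 valve=1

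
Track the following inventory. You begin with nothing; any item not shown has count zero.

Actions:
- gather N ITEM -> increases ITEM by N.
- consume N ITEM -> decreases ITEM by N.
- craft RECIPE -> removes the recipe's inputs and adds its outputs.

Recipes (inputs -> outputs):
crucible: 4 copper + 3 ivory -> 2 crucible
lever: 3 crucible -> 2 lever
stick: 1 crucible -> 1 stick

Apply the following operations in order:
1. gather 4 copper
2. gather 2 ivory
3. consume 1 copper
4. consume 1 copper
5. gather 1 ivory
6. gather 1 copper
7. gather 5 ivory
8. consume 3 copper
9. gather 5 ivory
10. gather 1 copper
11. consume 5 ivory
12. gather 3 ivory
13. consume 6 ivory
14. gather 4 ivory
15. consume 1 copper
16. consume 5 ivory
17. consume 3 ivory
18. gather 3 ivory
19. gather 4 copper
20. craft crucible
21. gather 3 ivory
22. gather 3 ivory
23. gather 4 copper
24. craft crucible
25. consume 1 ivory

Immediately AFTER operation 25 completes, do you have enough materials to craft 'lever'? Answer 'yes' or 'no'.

Answer: yes

Derivation:
After 1 (gather 4 copper): copper=4
After 2 (gather 2 ivory): copper=4 ivory=2
After 3 (consume 1 copper): copper=3 ivory=2
After 4 (consume 1 copper): copper=2 ivory=2
After 5 (gather 1 ivory): copper=2 ivory=3
After 6 (gather 1 copper): copper=3 ivory=3
After 7 (gather 5 ivory): copper=3 ivory=8
After 8 (consume 3 copper): ivory=8
After 9 (gather 5 ivory): ivory=13
After 10 (gather 1 copper): copper=1 ivory=13
After 11 (consume 5 ivory): copper=1 ivory=8
After 12 (gather 3 ivory): copper=1 ivory=11
After 13 (consume 6 ivory): copper=1 ivory=5
After 14 (gather 4 ivory): copper=1 ivory=9
After 15 (consume 1 copper): ivory=9
After 16 (consume 5 ivory): ivory=4
After 17 (consume 3 ivory): ivory=1
After 18 (gather 3 ivory): ivory=4
After 19 (gather 4 copper): copper=4 ivory=4
After 20 (craft crucible): crucible=2 ivory=1
After 21 (gather 3 ivory): crucible=2 ivory=4
After 22 (gather 3 ivory): crucible=2 ivory=7
After 23 (gather 4 copper): copper=4 crucible=2 ivory=7
After 24 (craft crucible): crucible=4 ivory=4
After 25 (consume 1 ivory): crucible=4 ivory=3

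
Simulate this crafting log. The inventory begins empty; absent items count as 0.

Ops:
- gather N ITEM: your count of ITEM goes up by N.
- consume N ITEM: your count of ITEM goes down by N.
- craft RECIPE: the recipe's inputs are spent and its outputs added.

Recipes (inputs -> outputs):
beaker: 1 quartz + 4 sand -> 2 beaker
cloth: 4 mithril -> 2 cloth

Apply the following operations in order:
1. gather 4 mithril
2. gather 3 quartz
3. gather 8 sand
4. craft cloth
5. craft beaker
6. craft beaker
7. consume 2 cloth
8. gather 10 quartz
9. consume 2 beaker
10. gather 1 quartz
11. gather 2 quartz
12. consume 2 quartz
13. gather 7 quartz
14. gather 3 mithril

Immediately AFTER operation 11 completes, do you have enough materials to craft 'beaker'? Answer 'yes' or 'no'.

After 1 (gather 4 mithril): mithril=4
After 2 (gather 3 quartz): mithril=4 quartz=3
After 3 (gather 8 sand): mithril=4 quartz=3 sand=8
After 4 (craft cloth): cloth=2 quartz=3 sand=8
After 5 (craft beaker): beaker=2 cloth=2 quartz=2 sand=4
After 6 (craft beaker): beaker=4 cloth=2 quartz=1
After 7 (consume 2 cloth): beaker=4 quartz=1
After 8 (gather 10 quartz): beaker=4 quartz=11
After 9 (consume 2 beaker): beaker=2 quartz=11
After 10 (gather 1 quartz): beaker=2 quartz=12
After 11 (gather 2 quartz): beaker=2 quartz=14

Answer: no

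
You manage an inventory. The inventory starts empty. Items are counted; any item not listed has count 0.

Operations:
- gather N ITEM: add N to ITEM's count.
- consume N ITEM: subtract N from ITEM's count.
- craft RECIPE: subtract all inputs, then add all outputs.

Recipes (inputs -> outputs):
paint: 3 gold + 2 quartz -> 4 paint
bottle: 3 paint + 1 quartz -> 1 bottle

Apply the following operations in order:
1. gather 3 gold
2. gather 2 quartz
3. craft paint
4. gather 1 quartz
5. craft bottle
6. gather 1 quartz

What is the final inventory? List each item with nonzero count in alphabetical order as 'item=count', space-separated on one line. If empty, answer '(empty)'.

Answer: bottle=1 paint=1 quartz=1

Derivation:
After 1 (gather 3 gold): gold=3
After 2 (gather 2 quartz): gold=3 quartz=2
After 3 (craft paint): paint=4
After 4 (gather 1 quartz): paint=4 quartz=1
After 5 (craft bottle): bottle=1 paint=1
After 6 (gather 1 quartz): bottle=1 paint=1 quartz=1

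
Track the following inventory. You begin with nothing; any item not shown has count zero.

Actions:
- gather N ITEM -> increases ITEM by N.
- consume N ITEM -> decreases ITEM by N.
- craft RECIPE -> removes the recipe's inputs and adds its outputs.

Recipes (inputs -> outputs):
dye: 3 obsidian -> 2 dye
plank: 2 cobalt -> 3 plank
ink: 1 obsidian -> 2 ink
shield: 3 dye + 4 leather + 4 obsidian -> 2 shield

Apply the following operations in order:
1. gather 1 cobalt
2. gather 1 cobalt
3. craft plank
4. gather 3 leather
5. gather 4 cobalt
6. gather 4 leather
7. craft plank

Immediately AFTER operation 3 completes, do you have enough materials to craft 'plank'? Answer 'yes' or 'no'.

After 1 (gather 1 cobalt): cobalt=1
After 2 (gather 1 cobalt): cobalt=2
After 3 (craft plank): plank=3

Answer: no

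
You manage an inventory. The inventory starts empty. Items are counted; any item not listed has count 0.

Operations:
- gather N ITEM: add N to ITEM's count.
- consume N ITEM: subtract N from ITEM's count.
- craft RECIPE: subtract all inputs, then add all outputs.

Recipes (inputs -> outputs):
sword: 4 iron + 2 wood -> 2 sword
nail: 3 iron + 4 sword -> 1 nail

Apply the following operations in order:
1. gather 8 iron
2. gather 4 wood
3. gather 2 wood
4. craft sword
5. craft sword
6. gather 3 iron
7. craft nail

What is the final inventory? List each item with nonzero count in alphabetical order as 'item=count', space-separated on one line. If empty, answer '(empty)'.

Answer: nail=1 wood=2

Derivation:
After 1 (gather 8 iron): iron=8
After 2 (gather 4 wood): iron=8 wood=4
After 3 (gather 2 wood): iron=8 wood=6
After 4 (craft sword): iron=4 sword=2 wood=4
After 5 (craft sword): sword=4 wood=2
After 6 (gather 3 iron): iron=3 sword=4 wood=2
After 7 (craft nail): nail=1 wood=2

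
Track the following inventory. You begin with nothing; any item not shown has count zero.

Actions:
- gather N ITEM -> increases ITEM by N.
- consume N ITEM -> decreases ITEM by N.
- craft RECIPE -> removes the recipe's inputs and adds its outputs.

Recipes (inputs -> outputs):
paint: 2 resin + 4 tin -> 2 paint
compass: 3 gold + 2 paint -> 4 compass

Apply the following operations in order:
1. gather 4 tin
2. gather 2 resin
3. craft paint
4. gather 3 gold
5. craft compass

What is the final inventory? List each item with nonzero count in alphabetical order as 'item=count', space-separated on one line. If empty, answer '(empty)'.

Answer: compass=4

Derivation:
After 1 (gather 4 tin): tin=4
After 2 (gather 2 resin): resin=2 tin=4
After 3 (craft paint): paint=2
After 4 (gather 3 gold): gold=3 paint=2
After 5 (craft compass): compass=4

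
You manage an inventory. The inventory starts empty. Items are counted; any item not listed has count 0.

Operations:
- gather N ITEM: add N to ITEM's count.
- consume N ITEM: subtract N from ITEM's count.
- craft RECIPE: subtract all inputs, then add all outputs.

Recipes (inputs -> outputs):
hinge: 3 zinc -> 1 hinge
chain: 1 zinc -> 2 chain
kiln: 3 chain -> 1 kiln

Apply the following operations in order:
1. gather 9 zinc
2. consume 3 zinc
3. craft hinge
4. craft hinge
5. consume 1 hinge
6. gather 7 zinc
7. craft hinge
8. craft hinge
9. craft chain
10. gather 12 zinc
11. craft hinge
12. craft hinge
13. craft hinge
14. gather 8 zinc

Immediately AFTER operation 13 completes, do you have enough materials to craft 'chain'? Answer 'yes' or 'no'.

After 1 (gather 9 zinc): zinc=9
After 2 (consume 3 zinc): zinc=6
After 3 (craft hinge): hinge=1 zinc=3
After 4 (craft hinge): hinge=2
After 5 (consume 1 hinge): hinge=1
After 6 (gather 7 zinc): hinge=1 zinc=7
After 7 (craft hinge): hinge=2 zinc=4
After 8 (craft hinge): hinge=3 zinc=1
After 9 (craft chain): chain=2 hinge=3
After 10 (gather 12 zinc): chain=2 hinge=3 zinc=12
After 11 (craft hinge): chain=2 hinge=4 zinc=9
After 12 (craft hinge): chain=2 hinge=5 zinc=6
After 13 (craft hinge): chain=2 hinge=6 zinc=3

Answer: yes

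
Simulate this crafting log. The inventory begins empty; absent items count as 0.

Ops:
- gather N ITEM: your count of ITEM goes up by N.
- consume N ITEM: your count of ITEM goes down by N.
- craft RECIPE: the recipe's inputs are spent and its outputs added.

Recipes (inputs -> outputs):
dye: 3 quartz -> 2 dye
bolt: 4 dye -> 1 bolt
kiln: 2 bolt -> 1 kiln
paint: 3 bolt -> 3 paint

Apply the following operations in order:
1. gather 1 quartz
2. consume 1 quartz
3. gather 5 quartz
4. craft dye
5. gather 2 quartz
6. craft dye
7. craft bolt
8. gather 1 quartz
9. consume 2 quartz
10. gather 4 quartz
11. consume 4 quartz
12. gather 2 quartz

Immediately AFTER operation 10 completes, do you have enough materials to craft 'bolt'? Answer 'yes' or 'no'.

After 1 (gather 1 quartz): quartz=1
After 2 (consume 1 quartz): (empty)
After 3 (gather 5 quartz): quartz=5
After 4 (craft dye): dye=2 quartz=2
After 5 (gather 2 quartz): dye=2 quartz=4
After 6 (craft dye): dye=4 quartz=1
After 7 (craft bolt): bolt=1 quartz=1
After 8 (gather 1 quartz): bolt=1 quartz=2
After 9 (consume 2 quartz): bolt=1
After 10 (gather 4 quartz): bolt=1 quartz=4

Answer: no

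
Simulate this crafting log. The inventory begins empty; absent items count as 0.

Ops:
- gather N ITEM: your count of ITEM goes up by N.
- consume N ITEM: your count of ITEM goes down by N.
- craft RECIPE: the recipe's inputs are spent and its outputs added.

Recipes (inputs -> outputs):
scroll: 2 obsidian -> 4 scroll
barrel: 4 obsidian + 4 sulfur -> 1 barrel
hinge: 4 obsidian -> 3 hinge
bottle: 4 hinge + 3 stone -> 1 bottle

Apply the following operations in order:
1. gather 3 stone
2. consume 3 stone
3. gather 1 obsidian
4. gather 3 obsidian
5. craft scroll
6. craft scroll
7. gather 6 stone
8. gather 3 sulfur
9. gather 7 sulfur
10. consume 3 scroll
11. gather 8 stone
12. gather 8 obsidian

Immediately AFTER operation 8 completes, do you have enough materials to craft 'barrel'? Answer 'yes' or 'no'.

Answer: no

Derivation:
After 1 (gather 3 stone): stone=3
After 2 (consume 3 stone): (empty)
After 3 (gather 1 obsidian): obsidian=1
After 4 (gather 3 obsidian): obsidian=4
After 5 (craft scroll): obsidian=2 scroll=4
After 6 (craft scroll): scroll=8
After 7 (gather 6 stone): scroll=8 stone=6
After 8 (gather 3 sulfur): scroll=8 stone=6 sulfur=3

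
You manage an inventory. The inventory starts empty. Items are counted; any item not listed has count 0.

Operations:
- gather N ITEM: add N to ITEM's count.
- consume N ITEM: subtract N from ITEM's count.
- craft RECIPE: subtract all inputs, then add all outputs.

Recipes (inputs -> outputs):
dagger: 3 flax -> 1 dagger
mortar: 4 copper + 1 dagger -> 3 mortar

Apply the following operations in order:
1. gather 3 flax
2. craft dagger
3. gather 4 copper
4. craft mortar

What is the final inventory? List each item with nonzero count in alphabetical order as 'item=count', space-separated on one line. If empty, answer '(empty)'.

After 1 (gather 3 flax): flax=3
After 2 (craft dagger): dagger=1
After 3 (gather 4 copper): copper=4 dagger=1
After 4 (craft mortar): mortar=3

Answer: mortar=3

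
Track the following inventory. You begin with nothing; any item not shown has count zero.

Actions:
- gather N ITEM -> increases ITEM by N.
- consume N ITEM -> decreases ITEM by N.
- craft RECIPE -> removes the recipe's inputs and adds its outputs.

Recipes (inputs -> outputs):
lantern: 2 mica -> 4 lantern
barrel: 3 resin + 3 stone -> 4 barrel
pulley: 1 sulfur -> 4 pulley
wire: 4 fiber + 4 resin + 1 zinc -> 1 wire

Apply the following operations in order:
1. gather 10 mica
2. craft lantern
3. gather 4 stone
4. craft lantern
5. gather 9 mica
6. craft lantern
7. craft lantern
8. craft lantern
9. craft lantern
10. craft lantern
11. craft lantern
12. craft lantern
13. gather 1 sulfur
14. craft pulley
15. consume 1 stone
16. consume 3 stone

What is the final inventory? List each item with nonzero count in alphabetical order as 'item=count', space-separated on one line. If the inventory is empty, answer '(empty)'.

Answer: lantern=36 mica=1 pulley=4

Derivation:
After 1 (gather 10 mica): mica=10
After 2 (craft lantern): lantern=4 mica=8
After 3 (gather 4 stone): lantern=4 mica=8 stone=4
After 4 (craft lantern): lantern=8 mica=6 stone=4
After 5 (gather 9 mica): lantern=8 mica=15 stone=4
After 6 (craft lantern): lantern=12 mica=13 stone=4
After 7 (craft lantern): lantern=16 mica=11 stone=4
After 8 (craft lantern): lantern=20 mica=9 stone=4
After 9 (craft lantern): lantern=24 mica=7 stone=4
After 10 (craft lantern): lantern=28 mica=5 stone=4
After 11 (craft lantern): lantern=32 mica=3 stone=4
After 12 (craft lantern): lantern=36 mica=1 stone=4
After 13 (gather 1 sulfur): lantern=36 mica=1 stone=4 sulfur=1
After 14 (craft pulley): lantern=36 mica=1 pulley=4 stone=4
After 15 (consume 1 stone): lantern=36 mica=1 pulley=4 stone=3
After 16 (consume 3 stone): lantern=36 mica=1 pulley=4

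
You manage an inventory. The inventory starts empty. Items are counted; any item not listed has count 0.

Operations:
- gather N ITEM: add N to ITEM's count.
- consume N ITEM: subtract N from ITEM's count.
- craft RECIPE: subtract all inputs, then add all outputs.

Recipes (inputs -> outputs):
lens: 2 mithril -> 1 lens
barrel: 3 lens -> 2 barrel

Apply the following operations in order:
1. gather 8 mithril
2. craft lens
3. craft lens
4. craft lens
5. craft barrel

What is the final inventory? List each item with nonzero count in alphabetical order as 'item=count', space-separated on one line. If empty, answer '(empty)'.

After 1 (gather 8 mithril): mithril=8
After 2 (craft lens): lens=1 mithril=6
After 3 (craft lens): lens=2 mithril=4
After 4 (craft lens): lens=3 mithril=2
After 5 (craft barrel): barrel=2 mithril=2

Answer: barrel=2 mithril=2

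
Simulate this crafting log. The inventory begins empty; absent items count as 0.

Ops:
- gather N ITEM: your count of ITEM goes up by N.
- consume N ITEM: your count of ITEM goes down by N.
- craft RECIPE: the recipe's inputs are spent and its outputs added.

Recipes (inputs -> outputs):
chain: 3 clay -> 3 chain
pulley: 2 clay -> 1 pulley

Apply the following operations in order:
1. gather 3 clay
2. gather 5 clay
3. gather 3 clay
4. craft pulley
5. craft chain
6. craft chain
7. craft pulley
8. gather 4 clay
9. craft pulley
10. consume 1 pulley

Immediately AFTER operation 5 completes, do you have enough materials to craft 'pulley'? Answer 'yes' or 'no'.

Answer: yes

Derivation:
After 1 (gather 3 clay): clay=3
After 2 (gather 5 clay): clay=8
After 3 (gather 3 clay): clay=11
After 4 (craft pulley): clay=9 pulley=1
After 5 (craft chain): chain=3 clay=6 pulley=1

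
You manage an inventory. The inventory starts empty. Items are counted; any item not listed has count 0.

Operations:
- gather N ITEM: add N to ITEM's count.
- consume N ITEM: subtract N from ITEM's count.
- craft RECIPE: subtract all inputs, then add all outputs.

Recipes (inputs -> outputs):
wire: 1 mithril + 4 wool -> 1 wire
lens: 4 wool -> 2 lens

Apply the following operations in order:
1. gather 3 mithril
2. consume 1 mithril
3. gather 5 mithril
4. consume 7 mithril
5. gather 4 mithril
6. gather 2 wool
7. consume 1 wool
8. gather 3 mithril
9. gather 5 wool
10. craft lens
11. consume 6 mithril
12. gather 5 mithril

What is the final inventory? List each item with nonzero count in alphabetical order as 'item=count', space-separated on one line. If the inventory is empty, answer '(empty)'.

After 1 (gather 3 mithril): mithril=3
After 2 (consume 1 mithril): mithril=2
After 3 (gather 5 mithril): mithril=7
After 4 (consume 7 mithril): (empty)
After 5 (gather 4 mithril): mithril=4
After 6 (gather 2 wool): mithril=4 wool=2
After 7 (consume 1 wool): mithril=4 wool=1
After 8 (gather 3 mithril): mithril=7 wool=1
After 9 (gather 5 wool): mithril=7 wool=6
After 10 (craft lens): lens=2 mithril=7 wool=2
After 11 (consume 6 mithril): lens=2 mithril=1 wool=2
After 12 (gather 5 mithril): lens=2 mithril=6 wool=2

Answer: lens=2 mithril=6 wool=2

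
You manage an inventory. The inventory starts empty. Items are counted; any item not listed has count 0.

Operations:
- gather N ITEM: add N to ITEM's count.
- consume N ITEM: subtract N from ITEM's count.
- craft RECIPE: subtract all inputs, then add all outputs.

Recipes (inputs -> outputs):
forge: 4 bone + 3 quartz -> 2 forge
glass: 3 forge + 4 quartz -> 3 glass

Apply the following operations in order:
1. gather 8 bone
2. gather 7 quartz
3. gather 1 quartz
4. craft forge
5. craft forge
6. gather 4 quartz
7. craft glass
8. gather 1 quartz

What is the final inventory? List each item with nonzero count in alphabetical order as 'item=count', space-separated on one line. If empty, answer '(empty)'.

After 1 (gather 8 bone): bone=8
After 2 (gather 7 quartz): bone=8 quartz=7
After 3 (gather 1 quartz): bone=8 quartz=8
After 4 (craft forge): bone=4 forge=2 quartz=5
After 5 (craft forge): forge=4 quartz=2
After 6 (gather 4 quartz): forge=4 quartz=6
After 7 (craft glass): forge=1 glass=3 quartz=2
After 8 (gather 1 quartz): forge=1 glass=3 quartz=3

Answer: forge=1 glass=3 quartz=3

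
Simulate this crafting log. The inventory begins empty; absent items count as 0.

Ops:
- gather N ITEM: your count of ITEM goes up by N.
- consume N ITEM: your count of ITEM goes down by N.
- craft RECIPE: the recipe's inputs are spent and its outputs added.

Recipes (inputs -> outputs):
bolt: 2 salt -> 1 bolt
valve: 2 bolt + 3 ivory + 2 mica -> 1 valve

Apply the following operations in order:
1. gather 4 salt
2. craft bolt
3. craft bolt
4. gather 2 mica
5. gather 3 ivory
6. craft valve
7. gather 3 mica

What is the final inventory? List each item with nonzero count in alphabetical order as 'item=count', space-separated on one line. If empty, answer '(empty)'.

After 1 (gather 4 salt): salt=4
After 2 (craft bolt): bolt=1 salt=2
After 3 (craft bolt): bolt=2
After 4 (gather 2 mica): bolt=2 mica=2
After 5 (gather 3 ivory): bolt=2 ivory=3 mica=2
After 6 (craft valve): valve=1
After 7 (gather 3 mica): mica=3 valve=1

Answer: mica=3 valve=1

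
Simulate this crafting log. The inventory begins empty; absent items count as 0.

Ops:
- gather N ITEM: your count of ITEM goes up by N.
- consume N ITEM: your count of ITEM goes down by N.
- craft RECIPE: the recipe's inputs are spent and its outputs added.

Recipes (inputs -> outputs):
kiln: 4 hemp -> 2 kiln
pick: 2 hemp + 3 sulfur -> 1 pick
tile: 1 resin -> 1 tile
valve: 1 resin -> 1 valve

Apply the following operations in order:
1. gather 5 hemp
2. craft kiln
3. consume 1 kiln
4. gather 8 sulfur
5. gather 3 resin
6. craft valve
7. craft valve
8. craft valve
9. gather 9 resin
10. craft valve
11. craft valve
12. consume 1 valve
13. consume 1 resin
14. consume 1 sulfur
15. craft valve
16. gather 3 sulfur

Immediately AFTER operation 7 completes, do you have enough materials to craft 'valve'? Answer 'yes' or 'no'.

Answer: yes

Derivation:
After 1 (gather 5 hemp): hemp=5
After 2 (craft kiln): hemp=1 kiln=2
After 3 (consume 1 kiln): hemp=1 kiln=1
After 4 (gather 8 sulfur): hemp=1 kiln=1 sulfur=8
After 5 (gather 3 resin): hemp=1 kiln=1 resin=3 sulfur=8
After 6 (craft valve): hemp=1 kiln=1 resin=2 sulfur=8 valve=1
After 7 (craft valve): hemp=1 kiln=1 resin=1 sulfur=8 valve=2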